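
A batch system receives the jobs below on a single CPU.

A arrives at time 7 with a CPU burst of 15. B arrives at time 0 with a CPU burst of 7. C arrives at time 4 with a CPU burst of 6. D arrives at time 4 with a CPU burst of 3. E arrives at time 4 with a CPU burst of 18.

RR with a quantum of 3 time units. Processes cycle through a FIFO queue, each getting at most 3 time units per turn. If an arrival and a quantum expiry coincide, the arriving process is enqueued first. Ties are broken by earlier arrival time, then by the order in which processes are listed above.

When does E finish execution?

Gantt: | B 0-6 | C 6-9 | D 9-12 | E 12-15 | B 15-16 | A 16-19 | C 19-22 | E 22-25 | A 25-28 | E 28-31 | A 31-34 | E 34-37 | A 37-40 | E 40-43 | A 43-46 | E 46-49 |
Completion: A=46  B=16  C=22  D=12  E=49

49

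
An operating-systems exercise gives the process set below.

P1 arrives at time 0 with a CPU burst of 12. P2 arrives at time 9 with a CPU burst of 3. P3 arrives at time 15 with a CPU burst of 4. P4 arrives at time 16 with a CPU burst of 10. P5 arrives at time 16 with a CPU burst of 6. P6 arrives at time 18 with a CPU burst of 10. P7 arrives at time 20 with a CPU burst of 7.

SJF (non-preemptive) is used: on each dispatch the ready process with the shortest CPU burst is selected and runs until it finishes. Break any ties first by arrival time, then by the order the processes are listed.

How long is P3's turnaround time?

4

Gantt: | P1 0-12 | P2 12-15 | P3 15-19 | P5 19-25 | P7 25-32 | P4 32-42 | P6 42-52 |
Completion: P1=12  P2=15  P3=19  P4=42  P5=25  P6=52  P7=32
Turnaround (C−A): P1=12  P2=6  P3=4  P4=26  P5=9  P6=34  P7=12
Turnaround(P3) = completion − arrival = 19 − 15 = 4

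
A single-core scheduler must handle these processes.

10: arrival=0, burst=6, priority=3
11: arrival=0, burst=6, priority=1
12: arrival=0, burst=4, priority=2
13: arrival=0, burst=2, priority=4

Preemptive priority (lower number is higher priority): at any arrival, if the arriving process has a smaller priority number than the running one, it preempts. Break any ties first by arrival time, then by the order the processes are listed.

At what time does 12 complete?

10

Schedule: | 11 0-6 | 12 6-10 | 10 10-16 | 13 16-18 |
Completion: 10=16  11=6  12=10  13=18
Turnaround (C−A): 10=16  11=6  12=10  13=18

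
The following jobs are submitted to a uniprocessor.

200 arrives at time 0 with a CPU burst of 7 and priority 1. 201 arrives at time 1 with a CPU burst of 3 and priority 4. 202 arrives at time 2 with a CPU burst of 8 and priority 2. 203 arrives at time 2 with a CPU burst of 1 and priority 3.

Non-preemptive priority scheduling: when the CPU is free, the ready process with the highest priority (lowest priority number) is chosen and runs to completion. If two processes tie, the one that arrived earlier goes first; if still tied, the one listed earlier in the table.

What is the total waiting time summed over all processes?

33

Schedule: | 200 0-7 | 202 7-15 | 203 15-16 | 201 16-19 |
Completion: 200=7  201=19  202=15  203=16
Turnaround (C−A): 200=7  201=18  202=13  203=14
Waiting = turnaround − burst: 200=0, 201=15, 202=5, 203=13
Total waiting = 0 + 15 + 5 + 13 = 33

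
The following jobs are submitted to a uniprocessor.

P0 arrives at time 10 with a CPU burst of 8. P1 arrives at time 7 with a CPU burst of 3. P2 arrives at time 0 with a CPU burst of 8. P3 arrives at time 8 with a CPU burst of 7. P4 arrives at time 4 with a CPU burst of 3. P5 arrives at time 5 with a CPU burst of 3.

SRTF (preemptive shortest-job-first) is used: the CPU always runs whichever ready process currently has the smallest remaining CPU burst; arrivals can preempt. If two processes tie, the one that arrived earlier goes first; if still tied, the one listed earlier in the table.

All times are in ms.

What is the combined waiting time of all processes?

Schedule: | P2 0-4 | P4 4-7 | P5 7-10 | P1 10-13 | P2 13-17 | P3 17-24 | P0 24-32 |
Completion: P0=32  P1=13  P2=17  P3=24  P4=7  P5=10
Turnaround (C−A): P0=22  P1=6  P2=17  P3=16  P4=3  P5=5
Waiting = turnaround − burst: P0=14, P1=3, P2=9, P3=9, P4=0, P5=2
Total waiting = 14 + 3 + 9 + 9 + 0 + 2 = 37

37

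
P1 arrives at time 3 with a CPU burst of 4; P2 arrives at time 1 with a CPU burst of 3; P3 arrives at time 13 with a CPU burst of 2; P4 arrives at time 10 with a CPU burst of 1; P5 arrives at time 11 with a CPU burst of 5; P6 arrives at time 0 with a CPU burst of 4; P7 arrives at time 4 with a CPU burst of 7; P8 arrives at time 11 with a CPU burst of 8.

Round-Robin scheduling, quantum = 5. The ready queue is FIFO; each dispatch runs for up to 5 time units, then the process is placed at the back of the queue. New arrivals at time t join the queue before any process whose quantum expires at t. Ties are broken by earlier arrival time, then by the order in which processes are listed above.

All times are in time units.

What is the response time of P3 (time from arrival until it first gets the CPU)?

Gantt: | P6 0-4 | P2 4-7 | P1 7-11 | P7 11-16 | P4 16-17 | P5 17-22 | P8 22-27 | P3 27-29 | P7 29-31 | P8 31-34 |
Completion: P1=11  P2=7  P3=29  P4=17  P5=22  P6=4  P7=31  P8=34
Turnaround (C−A): P1=8  P2=6  P3=16  P4=7  P5=11  P6=4  P7=27  P8=23
Response(P3) = first start − arrival = 27 − 13 = 14

14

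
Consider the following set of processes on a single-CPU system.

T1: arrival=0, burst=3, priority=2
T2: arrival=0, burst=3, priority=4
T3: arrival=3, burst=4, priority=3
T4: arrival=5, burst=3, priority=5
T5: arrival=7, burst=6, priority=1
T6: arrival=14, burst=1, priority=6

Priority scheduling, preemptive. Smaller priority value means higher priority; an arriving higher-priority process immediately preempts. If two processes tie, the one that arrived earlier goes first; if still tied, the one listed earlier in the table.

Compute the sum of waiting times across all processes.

Timeline: | T1 0-3 | T3 3-7 | T5 7-13 | T2 13-16 | T4 16-19 | T6 19-20 |
Completion: T1=3  T2=16  T3=7  T4=19  T5=13  T6=20
Waiting = turnaround − burst: T1=0, T2=13, T3=0, T4=11, T5=0, T6=5
Total waiting = 0 + 13 + 0 + 11 + 0 + 5 = 29

29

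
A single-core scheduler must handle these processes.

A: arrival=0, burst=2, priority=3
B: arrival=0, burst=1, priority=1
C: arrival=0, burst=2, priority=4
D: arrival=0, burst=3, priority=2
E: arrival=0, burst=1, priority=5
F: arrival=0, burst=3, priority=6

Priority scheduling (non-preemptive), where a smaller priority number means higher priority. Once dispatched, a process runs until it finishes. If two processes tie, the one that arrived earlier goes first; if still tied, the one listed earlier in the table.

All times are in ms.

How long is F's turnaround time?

Timeline: | B 0-1 | D 1-4 | A 4-6 | C 6-8 | E 8-9 | F 9-12 |
Completion: A=6  B=1  C=8  D=4  E=9  F=12
Turnaround (C−A): A=6  B=1  C=8  D=4  E=9  F=12
Turnaround(F) = completion − arrival = 12 − 0 = 12

12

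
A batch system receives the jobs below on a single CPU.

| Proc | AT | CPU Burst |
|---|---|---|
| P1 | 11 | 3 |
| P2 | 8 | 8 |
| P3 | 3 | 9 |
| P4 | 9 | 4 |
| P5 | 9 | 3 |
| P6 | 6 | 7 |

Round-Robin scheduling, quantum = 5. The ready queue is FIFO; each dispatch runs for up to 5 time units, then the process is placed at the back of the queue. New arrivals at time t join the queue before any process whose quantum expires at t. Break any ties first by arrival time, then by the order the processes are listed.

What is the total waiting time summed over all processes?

Timeline: | idle 0-3 | P3 3-8 | P6 8-13 | P2 13-18 | P3 18-22 | P4 22-26 | P5 26-29 | P1 29-32 | P6 32-34 | P2 34-37 |
Completion: P1=32  P2=37  P3=22  P4=26  P5=29  P6=34
Turnaround (C−A): P1=21  P2=29  P3=19  P4=17  P5=20  P6=28
Waiting = turnaround − burst: P1=18, P2=21, P3=10, P4=13, P5=17, P6=21
Total waiting = 18 + 21 + 10 + 13 + 17 + 21 = 100

100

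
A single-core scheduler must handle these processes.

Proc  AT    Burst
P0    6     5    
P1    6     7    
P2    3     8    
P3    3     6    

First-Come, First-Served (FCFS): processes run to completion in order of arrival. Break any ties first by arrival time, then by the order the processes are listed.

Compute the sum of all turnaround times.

Gantt: | idle 0-3 | P2 3-11 | P3 11-17 | P0 17-22 | P1 22-29 |
Completion: P0=22  P1=29  P2=11  P3=17
Turnaround (C−A): P0=16  P1=23  P2=8  P3=14
Turnaround = completion − arrival: P0=16, P1=23, P2=8, P3=14
Total turnaround = 16 + 23 + 8 + 14 = 61

61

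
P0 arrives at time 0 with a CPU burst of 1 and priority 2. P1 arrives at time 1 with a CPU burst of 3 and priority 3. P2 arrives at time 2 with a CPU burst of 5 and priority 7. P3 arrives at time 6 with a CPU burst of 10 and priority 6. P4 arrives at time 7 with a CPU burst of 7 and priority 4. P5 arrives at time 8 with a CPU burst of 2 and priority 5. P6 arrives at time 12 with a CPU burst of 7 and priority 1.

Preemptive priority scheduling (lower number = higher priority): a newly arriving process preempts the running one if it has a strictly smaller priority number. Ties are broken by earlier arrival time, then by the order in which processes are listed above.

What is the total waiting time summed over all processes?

64

Timeline: | P0 0-1 | P1 1-4 | P2 4-6 | P3 6-7 | P4 7-12 | P6 12-19 | P4 19-21 | P5 21-23 | P3 23-32 | P2 32-35 |
Completion: P0=1  P1=4  P2=35  P3=32  P4=21  P5=23  P6=19
Turnaround (C−A): P0=1  P1=3  P2=33  P3=26  P4=14  P5=15  P6=7
Waiting = turnaround − burst: P0=0, P1=0, P2=28, P3=16, P4=7, P5=13, P6=0
Total waiting = 0 + 0 + 28 + 16 + 7 + 13 + 0 = 64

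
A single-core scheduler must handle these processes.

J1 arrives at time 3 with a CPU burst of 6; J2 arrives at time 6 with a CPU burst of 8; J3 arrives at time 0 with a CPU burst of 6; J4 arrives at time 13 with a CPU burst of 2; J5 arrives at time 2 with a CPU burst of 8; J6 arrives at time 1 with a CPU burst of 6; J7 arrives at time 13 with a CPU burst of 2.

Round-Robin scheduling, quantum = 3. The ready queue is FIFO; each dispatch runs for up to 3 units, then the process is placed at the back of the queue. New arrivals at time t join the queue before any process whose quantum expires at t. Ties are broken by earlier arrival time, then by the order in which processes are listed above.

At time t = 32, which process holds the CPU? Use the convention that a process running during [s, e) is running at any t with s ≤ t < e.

Timeline: | J3 0-3 | J6 3-6 | J5 6-9 | J1 9-12 | J3 12-15 | J2 15-18 | J6 18-21 | J5 21-24 | J1 24-27 | J4 27-29 | J7 29-31 | J2 31-34 | J5 34-36 | J2 36-38 |
Completion: J1=27  J2=38  J3=15  J4=29  J5=36  J6=21  J7=31
Turnaround (C−A): J1=24  J2=32  J3=15  J4=16  J5=34  J6=20  J7=18

J2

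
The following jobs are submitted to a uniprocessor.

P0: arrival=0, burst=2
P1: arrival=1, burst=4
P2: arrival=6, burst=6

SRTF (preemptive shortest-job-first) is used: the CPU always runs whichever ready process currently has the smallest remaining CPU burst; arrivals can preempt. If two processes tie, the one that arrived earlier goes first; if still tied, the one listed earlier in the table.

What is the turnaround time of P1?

5

Timeline: | P0 0-2 | P1 2-6 | P2 6-12 |
Completion: P0=2  P1=6  P2=12
Turnaround (C−A): P0=2  P1=5  P2=6
Turnaround(P1) = completion − arrival = 6 − 1 = 5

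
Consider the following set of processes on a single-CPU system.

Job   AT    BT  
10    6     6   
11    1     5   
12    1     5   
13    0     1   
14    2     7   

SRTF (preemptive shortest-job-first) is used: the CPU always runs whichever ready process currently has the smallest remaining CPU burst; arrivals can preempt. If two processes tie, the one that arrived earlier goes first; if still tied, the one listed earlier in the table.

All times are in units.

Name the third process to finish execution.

Timeline: | 13 0-1 | 11 1-6 | 12 6-11 | 10 11-17 | 14 17-24 |
Completion: 10=17  11=6  12=11  13=1  14=24
Turnaround (C−A): 10=11  11=5  12=10  13=1  14=22
Finish order: 13 → 11 → 12 → 10 → 14

12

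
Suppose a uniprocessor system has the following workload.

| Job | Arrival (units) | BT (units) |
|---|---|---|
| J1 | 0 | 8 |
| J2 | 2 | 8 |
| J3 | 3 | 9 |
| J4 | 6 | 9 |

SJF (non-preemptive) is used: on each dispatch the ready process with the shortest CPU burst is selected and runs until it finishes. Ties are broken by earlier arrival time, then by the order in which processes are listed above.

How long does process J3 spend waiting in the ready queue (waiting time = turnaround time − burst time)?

13

Gantt: | J1 0-8 | J2 8-16 | J3 16-25 | J4 25-34 |
Completion: J1=8  J2=16  J3=25  J4=34
Waiting(J3) = turnaround − burst = 22 − 9 = 13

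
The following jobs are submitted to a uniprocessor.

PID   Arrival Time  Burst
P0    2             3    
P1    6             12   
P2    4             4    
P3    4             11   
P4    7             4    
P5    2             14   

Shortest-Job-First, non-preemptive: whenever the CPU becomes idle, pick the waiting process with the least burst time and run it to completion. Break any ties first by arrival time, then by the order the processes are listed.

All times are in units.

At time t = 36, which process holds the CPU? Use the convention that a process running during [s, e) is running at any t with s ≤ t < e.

Gantt: | idle 0-2 | P0 2-5 | P2 5-9 | P4 9-13 | P3 13-24 | P1 24-36 | P5 36-50 |
Completion: P0=5  P1=36  P2=9  P3=24  P4=13  P5=50

P5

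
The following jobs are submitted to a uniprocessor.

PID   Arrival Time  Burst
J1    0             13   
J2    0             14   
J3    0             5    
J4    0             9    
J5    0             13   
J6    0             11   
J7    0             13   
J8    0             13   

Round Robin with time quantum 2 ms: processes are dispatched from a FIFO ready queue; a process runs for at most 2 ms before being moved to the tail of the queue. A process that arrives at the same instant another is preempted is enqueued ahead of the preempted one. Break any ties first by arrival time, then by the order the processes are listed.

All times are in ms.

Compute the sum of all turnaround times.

628

Schedule: | J1 0-2 | J2 2-4 | J3 4-6 | J4 6-8 | J5 8-10 | J6 10-12 | J7 12-14 | J8 14-16 | J1 16-18 | J2 18-20 | J3 20-22 | J4 22-24 | J5 24-26 | J6 26-28 | J7 28-30 | J8 30-32 | J1 32-34 | J2 34-36 | J3 36-37 | J4 37-39 | J5 39-41 | J6 41-43 | J7 43-45 | J8 45-47 | J1 47-49 | J2 49-51 | J4 51-53 | J5 53-55 | J6 55-57 | J7 57-59 | J8 59-61 | J1 61-63 | J2 63-65 | J4 65-66 | J5 66-68 | J6 68-70 | J7 70-72 | J8 72-74 | J1 74-76 | J2 76-78 | J5 78-80 | J6 80-81 | J7 81-83 | J8 83-85 | J1 85-86 | J2 86-88 | J5 88-89 | J7 89-90 | J8 90-91 |
Completion: J1=86  J2=88  J3=37  J4=66  J5=89  J6=81  J7=90  J8=91
Turnaround (C−A): J1=86  J2=88  J3=37  J4=66  J5=89  J6=81  J7=90  J8=91
Turnaround = completion − arrival: J1=86, J2=88, J3=37, J4=66, J5=89, J6=81, J7=90, J8=91
Total turnaround = 86 + 88 + 37 + 66 + 89 + 81 + 90 + 91 = 628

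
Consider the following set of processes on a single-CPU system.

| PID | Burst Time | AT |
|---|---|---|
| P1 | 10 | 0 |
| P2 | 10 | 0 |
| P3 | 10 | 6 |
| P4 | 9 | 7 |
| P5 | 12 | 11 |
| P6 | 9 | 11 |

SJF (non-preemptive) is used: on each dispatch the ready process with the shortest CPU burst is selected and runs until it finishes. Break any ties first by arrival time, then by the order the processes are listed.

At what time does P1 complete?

10

Gantt: | P1 0-10 | P4 10-19 | P6 19-28 | P2 28-38 | P3 38-48 | P5 48-60 |
Completion: P1=10  P2=38  P3=48  P4=19  P5=60  P6=28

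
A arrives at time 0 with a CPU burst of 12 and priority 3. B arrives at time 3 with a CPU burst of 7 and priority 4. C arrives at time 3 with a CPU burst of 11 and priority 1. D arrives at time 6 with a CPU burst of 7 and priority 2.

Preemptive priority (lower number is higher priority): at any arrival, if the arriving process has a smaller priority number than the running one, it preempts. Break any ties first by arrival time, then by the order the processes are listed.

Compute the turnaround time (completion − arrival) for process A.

Timeline: | A 0-3 | C 3-14 | D 14-21 | A 21-30 | B 30-37 |
Completion: A=30  B=37  C=14  D=21
Turnaround (C−A): A=30  B=34  C=11  D=15
Turnaround(A) = completion − arrival = 30 − 0 = 30

30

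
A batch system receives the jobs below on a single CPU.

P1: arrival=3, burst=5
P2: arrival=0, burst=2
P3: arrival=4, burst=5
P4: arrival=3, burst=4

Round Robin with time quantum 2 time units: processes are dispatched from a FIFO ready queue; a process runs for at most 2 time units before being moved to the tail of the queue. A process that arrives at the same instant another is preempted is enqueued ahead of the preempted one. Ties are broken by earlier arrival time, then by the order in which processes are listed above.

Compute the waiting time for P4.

6

Gantt: | P2 0-2 | idle 2-3 | P1 3-5 | P4 5-7 | P3 7-9 | P1 9-11 | P4 11-13 | P3 13-15 | P1 15-16 | P3 16-17 |
Completion: P1=16  P2=2  P3=17  P4=13
Turnaround (C−A): P1=13  P2=2  P3=13  P4=10
Waiting(P4) = turnaround − burst = 10 − 4 = 6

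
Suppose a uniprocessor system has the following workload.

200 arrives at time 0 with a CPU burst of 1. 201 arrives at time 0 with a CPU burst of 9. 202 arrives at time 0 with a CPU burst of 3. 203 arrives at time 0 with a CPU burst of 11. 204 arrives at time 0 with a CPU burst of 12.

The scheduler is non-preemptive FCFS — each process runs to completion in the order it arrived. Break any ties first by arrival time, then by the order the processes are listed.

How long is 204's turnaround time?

36

Schedule: | 200 0-1 | 201 1-10 | 202 10-13 | 203 13-24 | 204 24-36 |
Completion: 200=1  201=10  202=13  203=24  204=36
Turnaround(204) = completion − arrival = 36 − 0 = 36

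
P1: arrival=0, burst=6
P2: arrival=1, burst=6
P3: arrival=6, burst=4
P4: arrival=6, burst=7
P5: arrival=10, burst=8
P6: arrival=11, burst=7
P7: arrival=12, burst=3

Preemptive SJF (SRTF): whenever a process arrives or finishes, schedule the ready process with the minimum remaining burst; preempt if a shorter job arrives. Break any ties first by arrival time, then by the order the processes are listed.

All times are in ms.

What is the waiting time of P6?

Schedule: | P1 0-6 | P3 6-10 | P2 10-12 | P7 12-15 | P2 15-19 | P4 19-26 | P6 26-33 | P5 33-41 |
Completion: P1=6  P2=19  P3=10  P4=26  P5=41  P6=33  P7=15
Turnaround (C−A): P1=6  P2=18  P3=4  P4=20  P5=31  P6=22  P7=3
Waiting(P6) = turnaround − burst = 22 − 7 = 15

15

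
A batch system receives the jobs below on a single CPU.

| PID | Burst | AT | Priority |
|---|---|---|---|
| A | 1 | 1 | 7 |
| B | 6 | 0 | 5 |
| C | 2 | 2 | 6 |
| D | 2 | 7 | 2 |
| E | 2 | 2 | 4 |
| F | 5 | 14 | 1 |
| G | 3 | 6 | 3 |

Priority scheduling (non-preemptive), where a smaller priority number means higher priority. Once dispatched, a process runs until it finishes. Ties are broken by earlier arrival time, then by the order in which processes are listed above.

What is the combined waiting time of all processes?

Schedule: | B 0-6 | G 6-9 | D 9-11 | E 11-13 | C 13-15 | F 15-20 | A 20-21 |
Completion: A=21  B=6  C=15  D=11  E=13  F=20  G=9
Turnaround (C−A): A=20  B=6  C=13  D=4  E=11  F=6  G=3
Waiting = turnaround − burst: A=19, B=0, C=11, D=2, E=9, F=1, G=0
Total waiting = 19 + 0 + 11 + 2 + 9 + 1 + 0 = 42

42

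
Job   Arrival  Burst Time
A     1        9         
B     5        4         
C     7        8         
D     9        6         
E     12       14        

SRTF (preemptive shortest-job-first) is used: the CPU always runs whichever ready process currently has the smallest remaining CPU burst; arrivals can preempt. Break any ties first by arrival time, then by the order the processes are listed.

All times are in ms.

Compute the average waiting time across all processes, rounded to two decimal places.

7.60

Schedule: | idle 0-1 | A 1-5 | B 5-9 | A 9-14 | D 14-20 | C 20-28 | E 28-42 |
Completion: A=14  B=9  C=28  D=20  E=42
Turnaround (C−A): A=13  B=4  C=21  D=11  E=30
Waiting times: A=4, B=0, C=13, D=5, E=16
Average waiting = (4+0+13+5+16) / 5 = 38/5 = 7.60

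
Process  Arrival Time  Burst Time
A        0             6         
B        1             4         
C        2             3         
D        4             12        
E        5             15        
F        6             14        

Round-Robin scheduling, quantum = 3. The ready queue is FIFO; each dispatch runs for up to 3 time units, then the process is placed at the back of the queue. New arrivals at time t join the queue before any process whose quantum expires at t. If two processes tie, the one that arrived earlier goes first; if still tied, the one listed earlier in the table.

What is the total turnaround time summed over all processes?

174

Schedule: | A 0-3 | B 3-6 | C 6-9 | A 9-12 | D 12-15 | E 15-18 | F 18-21 | B 21-22 | D 22-25 | E 25-28 | F 28-31 | D 31-34 | E 34-37 | F 37-40 | D 40-43 | E 43-46 | F 46-49 | E 49-52 | F 52-54 |
Completion: A=12  B=22  C=9  D=43  E=52  F=54
Turnaround = completion − arrival: A=12, B=21, C=7, D=39, E=47, F=48
Total turnaround = 12 + 21 + 7 + 39 + 47 + 48 = 174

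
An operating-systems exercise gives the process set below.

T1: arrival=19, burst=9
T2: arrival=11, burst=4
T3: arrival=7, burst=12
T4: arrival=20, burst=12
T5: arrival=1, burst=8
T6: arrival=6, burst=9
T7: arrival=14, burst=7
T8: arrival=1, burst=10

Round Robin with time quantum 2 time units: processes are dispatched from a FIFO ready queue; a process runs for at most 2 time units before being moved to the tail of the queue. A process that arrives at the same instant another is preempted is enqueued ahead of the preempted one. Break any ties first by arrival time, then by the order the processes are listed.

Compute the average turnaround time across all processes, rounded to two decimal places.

43.75

Timeline: | idle 0-1 | T5 1-3 | T8 3-5 | T5 5-7 | T8 7-9 | T6 9-11 | T3 11-13 | T5 13-15 | T8 15-17 | T2 17-19 | T6 19-21 | T3 21-23 | T7 23-25 | T5 25-27 | T8 27-29 | T1 29-31 | T2 31-33 | T4 33-35 | T6 35-37 | T3 37-39 | T7 39-41 | T8 41-43 | T1 43-45 | T4 45-47 | T6 47-49 | T3 49-51 | T7 51-53 | T1 53-55 | T4 55-57 | T6 57-58 | T3 58-60 | T7 60-61 | T1 61-63 | T4 63-65 | T3 65-67 | T1 67-68 | T4 68-72 |
Completion: T1=68  T2=33  T3=67  T4=72  T5=27  T6=58  T7=61  T8=43
Turnaround (C−A): T1=49  T2=22  T3=60  T4=52  T5=26  T6=52  T7=47  T8=42
Turnaround times: T1=49, T2=22, T3=60, T4=52, T5=26, T6=52, T7=47, T8=42
Average turnaround = (49+22+60+52+26+52+47+42) / 8 = 350/8 = 43.75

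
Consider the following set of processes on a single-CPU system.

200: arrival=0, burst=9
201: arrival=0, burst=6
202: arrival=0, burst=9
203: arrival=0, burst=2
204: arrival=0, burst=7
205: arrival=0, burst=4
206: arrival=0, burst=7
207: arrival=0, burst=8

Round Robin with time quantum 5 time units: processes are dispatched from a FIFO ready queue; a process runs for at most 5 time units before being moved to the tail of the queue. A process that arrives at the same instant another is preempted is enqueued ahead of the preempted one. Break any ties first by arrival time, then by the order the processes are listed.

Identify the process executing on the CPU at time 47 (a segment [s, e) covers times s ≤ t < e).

Schedule: | 200 0-5 | 201 5-10 | 202 10-15 | 203 15-17 | 204 17-22 | 205 22-26 | 206 26-31 | 207 31-36 | 200 36-40 | 201 40-41 | 202 41-45 | 204 45-47 | 206 47-49 | 207 49-52 |
Completion: 200=40  201=41  202=45  203=17  204=47  205=26  206=49  207=52

206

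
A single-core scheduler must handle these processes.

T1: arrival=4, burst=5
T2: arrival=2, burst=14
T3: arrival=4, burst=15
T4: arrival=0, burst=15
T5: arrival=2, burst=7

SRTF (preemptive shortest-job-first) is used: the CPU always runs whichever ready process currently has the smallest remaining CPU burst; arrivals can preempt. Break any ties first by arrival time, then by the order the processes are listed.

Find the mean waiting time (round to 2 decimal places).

Schedule: | T4 0-2 | T5 2-9 | T1 9-14 | T4 14-27 | T2 27-41 | T3 41-56 |
Completion: T1=14  T2=41  T3=56  T4=27  T5=9
Turnaround (C−A): T1=10  T2=39  T3=52  T4=27  T5=7
Waiting times: T1=5, T2=25, T3=37, T4=12, T5=0
Average waiting = (5+25+37+12+0) / 5 = 79/5 = 15.80

15.80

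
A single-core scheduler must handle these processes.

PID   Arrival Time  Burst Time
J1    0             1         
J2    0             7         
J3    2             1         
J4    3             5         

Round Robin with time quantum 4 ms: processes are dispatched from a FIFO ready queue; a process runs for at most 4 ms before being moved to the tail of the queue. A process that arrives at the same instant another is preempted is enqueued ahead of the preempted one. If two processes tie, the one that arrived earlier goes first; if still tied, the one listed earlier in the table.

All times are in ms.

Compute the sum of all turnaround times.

29

Schedule: | J1 0-1 | J2 1-5 | J3 5-6 | J4 6-10 | J2 10-13 | J4 13-14 |
Completion: J1=1  J2=13  J3=6  J4=14
Turnaround = completion − arrival: J1=1, J2=13, J3=4, J4=11
Total turnaround = 1 + 13 + 4 + 11 = 29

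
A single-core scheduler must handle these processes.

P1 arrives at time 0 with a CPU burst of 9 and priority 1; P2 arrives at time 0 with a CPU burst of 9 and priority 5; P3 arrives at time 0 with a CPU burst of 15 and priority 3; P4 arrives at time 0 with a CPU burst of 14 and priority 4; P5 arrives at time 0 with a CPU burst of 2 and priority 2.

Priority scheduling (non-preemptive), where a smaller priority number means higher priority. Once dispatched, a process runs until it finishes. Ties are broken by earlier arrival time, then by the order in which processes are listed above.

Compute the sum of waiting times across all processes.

Schedule: | P1 0-9 | P5 9-11 | P3 11-26 | P4 26-40 | P2 40-49 |
Completion: P1=9  P2=49  P3=26  P4=40  P5=11
Waiting = turnaround − burst: P1=0, P2=40, P3=11, P4=26, P5=9
Total waiting = 0 + 40 + 11 + 26 + 9 = 86

86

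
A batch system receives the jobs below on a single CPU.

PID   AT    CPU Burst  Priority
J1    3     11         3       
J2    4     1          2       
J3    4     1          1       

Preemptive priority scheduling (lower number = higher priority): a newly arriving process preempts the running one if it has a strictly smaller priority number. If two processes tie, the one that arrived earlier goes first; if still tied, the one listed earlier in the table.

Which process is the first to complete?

J3

Timeline: | idle 0-3 | J1 3-4 | J3 4-5 | J2 5-6 | J1 6-16 |
Completion: J1=16  J2=6  J3=5
Turnaround (C−A): J1=13  J2=2  J3=1
Finish order: J3 → J2 → J1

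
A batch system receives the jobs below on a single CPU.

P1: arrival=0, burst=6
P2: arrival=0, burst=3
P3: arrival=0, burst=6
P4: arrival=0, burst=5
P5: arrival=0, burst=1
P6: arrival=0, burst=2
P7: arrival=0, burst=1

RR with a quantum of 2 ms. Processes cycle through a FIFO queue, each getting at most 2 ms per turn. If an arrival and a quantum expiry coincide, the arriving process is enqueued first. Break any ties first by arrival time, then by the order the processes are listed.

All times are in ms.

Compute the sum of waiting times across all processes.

Gantt: | P1 0-2 | P2 2-4 | P3 4-6 | P4 6-8 | P5 8-9 | P6 9-11 | P7 11-12 | P1 12-14 | P2 14-15 | P3 15-17 | P4 17-19 | P1 19-21 | P3 21-23 | P4 23-24 |
Completion: P1=21  P2=15  P3=23  P4=24  P5=9  P6=11  P7=12
Waiting = turnaround − burst: P1=15, P2=12, P3=17, P4=19, P5=8, P6=9, P7=11
Total waiting = 15 + 12 + 17 + 19 + 8 + 9 + 11 = 91

91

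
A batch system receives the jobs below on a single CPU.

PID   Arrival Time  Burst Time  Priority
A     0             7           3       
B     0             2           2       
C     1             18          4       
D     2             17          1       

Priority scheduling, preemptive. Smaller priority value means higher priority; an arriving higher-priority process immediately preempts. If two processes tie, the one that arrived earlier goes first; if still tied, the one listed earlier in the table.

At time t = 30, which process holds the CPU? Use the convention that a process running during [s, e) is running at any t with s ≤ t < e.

C

Schedule: | B 0-2 | D 2-19 | A 19-26 | C 26-44 |
Completion: A=26  B=2  C=44  D=19
Turnaround (C−A): A=26  B=2  C=43  D=17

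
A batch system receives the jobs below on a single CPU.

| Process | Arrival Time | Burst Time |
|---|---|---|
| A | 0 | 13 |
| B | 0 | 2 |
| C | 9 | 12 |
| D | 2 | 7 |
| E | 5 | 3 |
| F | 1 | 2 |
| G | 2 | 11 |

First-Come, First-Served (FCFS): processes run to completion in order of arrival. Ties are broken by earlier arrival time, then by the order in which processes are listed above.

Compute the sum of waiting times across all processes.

Gantt: | A 0-13 | B 13-15 | F 15-17 | D 17-24 | G 24-35 | E 35-38 | C 38-50 |
Completion: A=13  B=15  C=50  D=24  E=38  F=17  G=35
Waiting = turnaround − burst: A=0, B=13, C=29, D=15, E=30, F=14, G=22
Total waiting = 0 + 13 + 29 + 15 + 30 + 14 + 22 = 123

123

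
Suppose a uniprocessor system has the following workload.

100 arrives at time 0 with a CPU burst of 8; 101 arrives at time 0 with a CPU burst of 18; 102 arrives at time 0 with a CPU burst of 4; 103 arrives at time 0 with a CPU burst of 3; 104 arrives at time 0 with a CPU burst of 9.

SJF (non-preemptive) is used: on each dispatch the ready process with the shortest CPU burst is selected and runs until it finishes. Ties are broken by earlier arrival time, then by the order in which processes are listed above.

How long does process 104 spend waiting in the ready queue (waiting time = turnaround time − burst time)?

15

Schedule: | 103 0-3 | 102 3-7 | 100 7-15 | 104 15-24 | 101 24-42 |
Completion: 100=15  101=42  102=7  103=3  104=24
Waiting(104) = turnaround − burst = 24 − 9 = 15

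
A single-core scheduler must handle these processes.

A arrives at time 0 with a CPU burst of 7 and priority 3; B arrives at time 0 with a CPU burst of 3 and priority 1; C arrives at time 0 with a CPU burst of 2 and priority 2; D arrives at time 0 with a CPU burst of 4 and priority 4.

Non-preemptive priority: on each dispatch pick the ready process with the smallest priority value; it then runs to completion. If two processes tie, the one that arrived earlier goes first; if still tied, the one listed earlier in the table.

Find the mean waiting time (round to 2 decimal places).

5.00

Gantt: | B 0-3 | C 3-5 | A 5-12 | D 12-16 |
Completion: A=12  B=3  C=5  D=16
Turnaround (C−A): A=12  B=3  C=5  D=16
Waiting times: A=5, B=0, C=3, D=12
Average waiting = (5+0+3+12) / 4 = 20/4 = 5.00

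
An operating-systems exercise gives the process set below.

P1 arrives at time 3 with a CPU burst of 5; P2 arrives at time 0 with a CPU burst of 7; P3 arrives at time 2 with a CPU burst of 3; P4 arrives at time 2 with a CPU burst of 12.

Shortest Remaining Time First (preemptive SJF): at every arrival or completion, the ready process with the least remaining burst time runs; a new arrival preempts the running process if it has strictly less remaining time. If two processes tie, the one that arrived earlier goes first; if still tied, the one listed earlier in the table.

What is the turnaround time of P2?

Gantt: | P2 0-2 | P3 2-5 | P2 5-10 | P1 10-15 | P4 15-27 |
Completion: P1=15  P2=10  P3=5  P4=27
Turnaround(P2) = completion − arrival = 10 − 0 = 10

10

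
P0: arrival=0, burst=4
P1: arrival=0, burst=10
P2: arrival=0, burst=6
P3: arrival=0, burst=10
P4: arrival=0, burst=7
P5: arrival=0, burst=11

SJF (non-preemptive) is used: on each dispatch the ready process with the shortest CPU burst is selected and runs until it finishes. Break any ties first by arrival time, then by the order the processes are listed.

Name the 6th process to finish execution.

P5

Schedule: | P0 0-4 | P2 4-10 | P4 10-17 | P1 17-27 | P3 27-37 | P5 37-48 |
Completion: P0=4  P1=27  P2=10  P3=37  P4=17  P5=48
Turnaround (C−A): P0=4  P1=27  P2=10  P3=37  P4=17  P5=48
Finish order: P0 → P2 → P4 → P1 → P3 → P5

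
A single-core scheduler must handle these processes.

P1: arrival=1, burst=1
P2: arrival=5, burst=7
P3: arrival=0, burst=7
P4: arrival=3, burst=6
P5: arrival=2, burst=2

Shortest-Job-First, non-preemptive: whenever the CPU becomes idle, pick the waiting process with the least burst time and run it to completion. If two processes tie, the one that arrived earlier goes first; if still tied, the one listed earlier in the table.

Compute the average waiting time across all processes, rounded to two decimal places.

6.00

Timeline: | P3 0-7 | P1 7-8 | P5 8-10 | P4 10-16 | P2 16-23 |
Completion: P1=8  P2=23  P3=7  P4=16  P5=10
Waiting times: P1=6, P2=11, P3=0, P4=7, P5=6
Average waiting = (6+11+0+7+6) / 5 = 30/5 = 6.00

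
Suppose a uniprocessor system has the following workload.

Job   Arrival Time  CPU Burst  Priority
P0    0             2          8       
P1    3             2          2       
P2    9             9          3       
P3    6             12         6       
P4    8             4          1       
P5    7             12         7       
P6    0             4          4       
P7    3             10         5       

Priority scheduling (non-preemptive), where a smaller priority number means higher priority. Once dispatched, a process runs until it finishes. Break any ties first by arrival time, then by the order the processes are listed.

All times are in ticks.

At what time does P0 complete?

55

Schedule: | P6 0-4 | P1 4-6 | P7 6-16 | P4 16-20 | P2 20-29 | P3 29-41 | P5 41-53 | P0 53-55 |
Completion: P0=55  P1=6  P2=29  P3=41  P4=20  P5=53  P6=4  P7=16
Turnaround (C−A): P0=55  P1=3  P2=20  P3=35  P4=12  P5=46  P6=4  P7=13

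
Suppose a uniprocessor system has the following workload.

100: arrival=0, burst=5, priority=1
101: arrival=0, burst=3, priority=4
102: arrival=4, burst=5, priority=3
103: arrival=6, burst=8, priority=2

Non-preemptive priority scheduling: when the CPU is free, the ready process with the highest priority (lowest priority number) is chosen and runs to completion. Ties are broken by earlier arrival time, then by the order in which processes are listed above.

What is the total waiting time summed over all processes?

Gantt: | 100 0-5 | 102 5-10 | 103 10-18 | 101 18-21 |
Completion: 100=5  101=21  102=10  103=18
Waiting = turnaround − burst: 100=0, 101=18, 102=1, 103=4
Total waiting = 0 + 18 + 1 + 4 = 23

23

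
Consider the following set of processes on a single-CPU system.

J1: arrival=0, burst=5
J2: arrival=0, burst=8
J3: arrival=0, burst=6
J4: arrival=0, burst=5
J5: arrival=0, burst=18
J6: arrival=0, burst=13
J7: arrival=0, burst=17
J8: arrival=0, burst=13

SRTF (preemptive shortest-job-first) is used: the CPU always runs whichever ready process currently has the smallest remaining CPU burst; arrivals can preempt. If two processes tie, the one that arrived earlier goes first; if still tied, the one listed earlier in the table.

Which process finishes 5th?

J6

Schedule: | J1 0-5 | J4 5-10 | J3 10-16 | J2 16-24 | J6 24-37 | J8 37-50 | J7 50-67 | J5 67-85 |
Completion: J1=5  J2=24  J3=16  J4=10  J5=85  J6=37  J7=67  J8=50
Finish order: J1 → J4 → J3 → J2 → J6 → J8 → J7 → J5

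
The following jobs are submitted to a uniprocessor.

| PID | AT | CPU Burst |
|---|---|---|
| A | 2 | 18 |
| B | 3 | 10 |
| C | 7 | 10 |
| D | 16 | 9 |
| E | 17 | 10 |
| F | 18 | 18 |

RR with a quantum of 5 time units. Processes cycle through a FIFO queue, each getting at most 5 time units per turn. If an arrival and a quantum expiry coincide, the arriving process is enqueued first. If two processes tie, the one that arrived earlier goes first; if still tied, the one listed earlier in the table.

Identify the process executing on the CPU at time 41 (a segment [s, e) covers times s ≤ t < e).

C

Gantt: | idle 0-2 | A 2-7 | B 7-12 | C 12-17 | A 17-22 | B 22-27 | D 27-32 | E 32-37 | C 37-42 | F 42-47 | A 47-52 | D 52-56 | E 56-61 | F 61-66 | A 66-69 | F 69-77 |
Completion: A=69  B=27  C=42  D=56  E=61  F=77
Turnaround (C−A): A=67  B=24  C=35  D=40  E=44  F=59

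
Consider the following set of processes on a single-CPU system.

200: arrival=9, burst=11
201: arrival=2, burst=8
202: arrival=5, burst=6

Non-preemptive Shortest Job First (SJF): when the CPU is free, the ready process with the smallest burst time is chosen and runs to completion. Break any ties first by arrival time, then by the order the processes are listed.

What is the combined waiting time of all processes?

12

Gantt: | idle 0-2 | 201 2-10 | 202 10-16 | 200 16-27 |
Completion: 200=27  201=10  202=16
Turnaround (C−A): 200=18  201=8  202=11
Waiting = turnaround − burst: 200=7, 201=0, 202=5
Total waiting = 7 + 0 + 5 = 12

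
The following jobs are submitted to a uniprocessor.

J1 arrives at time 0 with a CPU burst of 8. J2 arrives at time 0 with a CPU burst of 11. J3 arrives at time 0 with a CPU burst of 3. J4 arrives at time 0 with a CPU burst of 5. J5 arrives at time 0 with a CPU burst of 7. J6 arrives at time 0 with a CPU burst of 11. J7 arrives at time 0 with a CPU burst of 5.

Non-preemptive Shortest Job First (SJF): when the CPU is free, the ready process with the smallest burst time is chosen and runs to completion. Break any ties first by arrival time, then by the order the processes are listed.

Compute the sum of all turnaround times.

Gantt: | J3 0-3 | J4 3-8 | J7 8-13 | J5 13-20 | J1 20-28 | J2 28-39 | J6 39-50 |
Completion: J1=28  J2=39  J3=3  J4=8  J5=20  J6=50  J7=13
Turnaround (C−A): J1=28  J2=39  J3=3  J4=8  J5=20  J6=50  J7=13
Turnaround = completion − arrival: J1=28, J2=39, J3=3, J4=8, J5=20, J6=50, J7=13
Total turnaround = 28 + 39 + 3 + 8 + 20 + 50 + 13 = 161

161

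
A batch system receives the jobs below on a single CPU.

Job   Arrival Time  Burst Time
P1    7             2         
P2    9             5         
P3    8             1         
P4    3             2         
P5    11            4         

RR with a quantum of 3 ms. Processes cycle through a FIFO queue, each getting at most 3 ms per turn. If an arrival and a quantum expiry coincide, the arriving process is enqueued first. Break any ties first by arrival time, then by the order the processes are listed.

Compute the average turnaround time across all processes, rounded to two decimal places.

Schedule: | idle 0-3 | P4 3-5 | idle 5-7 | P1 7-9 | P3 9-10 | P2 10-13 | P5 13-16 | P2 16-18 | P5 18-19 |
Completion: P1=9  P2=18  P3=10  P4=5  P5=19
Turnaround (C−A): P1=2  P2=9  P3=2  P4=2  P5=8
Turnaround times: P1=2, P2=9, P3=2, P4=2, P5=8
Average turnaround = (2+9+2+2+8) / 5 = 23/5 = 4.60

4.60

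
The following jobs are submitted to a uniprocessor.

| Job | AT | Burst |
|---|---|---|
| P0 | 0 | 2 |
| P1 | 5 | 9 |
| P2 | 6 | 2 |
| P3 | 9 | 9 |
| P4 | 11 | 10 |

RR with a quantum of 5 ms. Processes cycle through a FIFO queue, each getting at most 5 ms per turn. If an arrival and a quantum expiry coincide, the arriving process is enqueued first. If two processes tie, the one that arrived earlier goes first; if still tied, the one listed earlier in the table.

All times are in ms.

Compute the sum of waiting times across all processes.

Schedule: | P0 0-2 | idle 2-5 | P1 5-10 | P2 10-12 | P3 12-17 | P1 17-21 | P4 21-26 | P3 26-30 | P4 30-35 |
Completion: P0=2  P1=21  P2=12  P3=30  P4=35
Waiting = turnaround − burst: P0=0, P1=7, P2=4, P3=12, P4=14
Total waiting = 0 + 7 + 4 + 12 + 14 = 37

37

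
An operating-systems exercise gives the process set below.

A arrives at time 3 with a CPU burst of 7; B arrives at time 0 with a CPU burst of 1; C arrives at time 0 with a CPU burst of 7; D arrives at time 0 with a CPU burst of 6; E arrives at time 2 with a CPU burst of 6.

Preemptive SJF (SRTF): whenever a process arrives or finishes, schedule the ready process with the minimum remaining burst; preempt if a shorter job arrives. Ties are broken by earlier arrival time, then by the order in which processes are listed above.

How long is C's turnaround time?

Gantt: | B 0-1 | D 1-7 | E 7-13 | C 13-20 | A 20-27 |
Completion: A=27  B=1  C=20  D=7  E=13
Turnaround (C−A): A=24  B=1  C=20  D=7  E=11
Turnaround(C) = completion − arrival = 20 − 0 = 20

20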